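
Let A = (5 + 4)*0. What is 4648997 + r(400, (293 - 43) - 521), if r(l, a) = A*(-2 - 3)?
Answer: 4648997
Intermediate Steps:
A = 0 (A = 9*0 = 0)
r(l, a) = 0 (r(l, a) = 0*(-2 - 3) = 0*(-5) = 0)
4648997 + r(400, (293 - 43) - 521) = 4648997 + 0 = 4648997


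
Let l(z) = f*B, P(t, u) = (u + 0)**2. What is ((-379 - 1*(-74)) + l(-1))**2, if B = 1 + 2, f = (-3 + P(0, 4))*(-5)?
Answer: 250000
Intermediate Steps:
P(t, u) = u**2
f = -65 (f = (-3 + 4**2)*(-5) = (-3 + 16)*(-5) = 13*(-5) = -65)
B = 3
l(z) = -195 (l(z) = -65*3 = -195)
((-379 - 1*(-74)) + l(-1))**2 = ((-379 - 1*(-74)) - 195)**2 = ((-379 + 74) - 195)**2 = (-305 - 195)**2 = (-500)**2 = 250000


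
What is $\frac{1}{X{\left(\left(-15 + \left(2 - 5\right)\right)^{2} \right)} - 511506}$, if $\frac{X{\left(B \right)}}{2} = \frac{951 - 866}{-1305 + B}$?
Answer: $- \frac{981}{501787556} \approx -1.955 \cdot 10^{-6}$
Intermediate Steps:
$X{\left(B \right)} = \frac{170}{-1305 + B}$ ($X{\left(B \right)} = 2 \frac{951 - 866}{-1305 + B} = 2 \frac{85}{-1305 + B} = \frac{170}{-1305 + B}$)
$\frac{1}{X{\left(\left(-15 + \left(2 - 5\right)\right)^{2} \right)} - 511506} = \frac{1}{\frac{170}{-1305 + \left(-15 + \left(2 - 5\right)\right)^{2}} - 511506} = \frac{1}{\frac{170}{-1305 + \left(-15 - 3\right)^{2}} - 511506} = \frac{1}{\frac{170}{-1305 + \left(-18\right)^{2}} - 511506} = \frac{1}{\frac{170}{-1305 + 324} - 511506} = \frac{1}{\frac{170}{-981} - 511506} = \frac{1}{170 \left(- \frac{1}{981}\right) - 511506} = \frac{1}{- \frac{170}{981} - 511506} = \frac{1}{- \frac{501787556}{981}} = - \frac{981}{501787556}$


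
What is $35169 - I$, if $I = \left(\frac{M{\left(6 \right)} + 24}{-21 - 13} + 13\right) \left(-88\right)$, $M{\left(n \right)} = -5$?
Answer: $\frac{616485}{17} \approx 36264.0$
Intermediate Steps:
$I = - \frac{18612}{17}$ ($I = \left(\frac{-5 + 24}{-21 - 13} + 13\right) \left(-88\right) = \left(\frac{19}{-34} + 13\right) \left(-88\right) = \left(19 \left(- \frac{1}{34}\right) + 13\right) \left(-88\right) = \left(- \frac{19}{34} + 13\right) \left(-88\right) = \frac{423}{34} \left(-88\right) = - \frac{18612}{17} \approx -1094.8$)
$35169 - I = 35169 - - \frac{18612}{17} = 35169 + \frac{18612}{17} = \frac{616485}{17}$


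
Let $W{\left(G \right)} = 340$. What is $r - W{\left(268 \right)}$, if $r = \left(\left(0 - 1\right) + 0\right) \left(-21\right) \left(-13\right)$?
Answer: $-613$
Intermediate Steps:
$r = -273$ ($r = \left(-1 + 0\right) \left(-21\right) \left(-13\right) = \left(-1\right) \left(-21\right) \left(-13\right) = 21 \left(-13\right) = -273$)
$r - W{\left(268 \right)} = -273 - 340 = -613$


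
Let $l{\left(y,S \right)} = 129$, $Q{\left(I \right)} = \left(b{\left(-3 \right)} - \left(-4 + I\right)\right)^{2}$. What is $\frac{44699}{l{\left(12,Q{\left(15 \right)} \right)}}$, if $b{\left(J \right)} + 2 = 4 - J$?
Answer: $\frac{44699}{129} \approx 346.5$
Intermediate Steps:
$b{\left(J \right)} = 2 - J$ ($b{\left(J \right)} = -2 - \left(-4 + J\right) = 2 - J$)
$Q{\left(I \right)} = \left(9 - I\right)^{2}$ ($Q{\left(I \right)} = \left(\left(2 - -3\right) - \left(-4 + I\right)\right)^{2} = \left(\left(2 + 3\right) - \left(-4 + I\right)\right)^{2} = \left(5 - \left(-4 + I\right)\right)^{2} = \left(9 - I\right)^{2}$)
$\frac{44699}{l{\left(12,Q{\left(15 \right)} \right)}} = \frac{44699}{129}$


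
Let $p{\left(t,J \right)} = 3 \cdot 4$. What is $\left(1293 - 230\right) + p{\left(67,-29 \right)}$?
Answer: $1075$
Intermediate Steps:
$p{\left(t,J \right)} = 12$
$\left(1293 - 230\right) + p{\left(67,-29 \right)} = \left(1293 - 230\right) + 12 = 1063 + 12 = 1075$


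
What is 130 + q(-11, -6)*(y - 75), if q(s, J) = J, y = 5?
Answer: 550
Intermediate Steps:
130 + q(-11, -6)*(y - 75) = 130 - 6*(5 - 75) = 130 - 6*(-70) = 130 + 420 = 550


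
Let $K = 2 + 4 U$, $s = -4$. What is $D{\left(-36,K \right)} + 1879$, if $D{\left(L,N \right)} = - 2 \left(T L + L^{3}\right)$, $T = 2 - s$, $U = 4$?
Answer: $95623$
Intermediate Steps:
$K = 18$ ($K = 2 + 4 \cdot 4 = 2 + 16 = 18$)
$T = 6$ ($T = 2 - -4 = 2 + 4 = 6$)
$D{\left(L,N \right)} = - 12 L - 2 L^{3}$ ($D{\left(L,N \right)} = - 2 \left(6 L + L^{3}\right) = - 2 \left(L^{3} + 6 L\right) = - 12 L - 2 L^{3}$)
$D{\left(-36,K \right)} + 1879 = \left(-2\right) \left(-36\right) \left(6 + \left(-36\right)^{2}\right) + 1879 = \left(-2\right) \left(-36\right) \left(6 + 1296\right) + 1879 = \left(-2\right) \left(-36\right) 1302 + 1879 = 93744 + 1879 = 95623$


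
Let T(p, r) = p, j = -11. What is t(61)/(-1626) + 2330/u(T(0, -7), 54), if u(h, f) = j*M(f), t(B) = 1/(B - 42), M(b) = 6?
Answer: -11997181/339834 ≈ -35.303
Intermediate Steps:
t(B) = 1/(-42 + B)
u(h, f) = -66 (u(h, f) = -11*6 = -66)
t(61)/(-1626) + 2330/u(T(0, -7), 54) = 1/((-42 + 61)*(-1626)) + 2330/(-66) = -1/1626/19 + 2330*(-1/66) = (1/19)*(-1/1626) - 1165/33 = -1/30894 - 1165/33 = -11997181/339834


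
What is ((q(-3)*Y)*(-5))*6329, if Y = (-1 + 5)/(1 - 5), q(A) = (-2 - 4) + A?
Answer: -284805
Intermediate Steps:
q(A) = -6 + A
Y = -1 (Y = 4/(-4) = 4*(-1/4) = -1)
((q(-3)*Y)*(-5))*6329 = (((-6 - 3)*(-1))*(-5))*6329 = (-9*(-1)*(-5))*6329 = (9*(-5))*6329 = -45*6329 = -284805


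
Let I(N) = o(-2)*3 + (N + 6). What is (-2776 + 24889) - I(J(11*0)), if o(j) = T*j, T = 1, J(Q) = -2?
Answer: 22115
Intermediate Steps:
o(j) = j (o(j) = 1*j = j)
I(N) = N (I(N) = -2*3 + (N + 6) = -6 + (6 + N) = N)
(-2776 + 24889) - I(J(11*0)) = (-2776 + 24889) - 1*(-2) = 22113 + 2 = 22115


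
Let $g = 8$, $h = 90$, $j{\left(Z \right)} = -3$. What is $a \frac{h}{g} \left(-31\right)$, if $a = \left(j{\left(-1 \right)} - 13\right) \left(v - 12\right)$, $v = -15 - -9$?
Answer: $-100440$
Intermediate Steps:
$v = -6$ ($v = -15 + 9 = -6$)
$a = 288$ ($a = \left(-3 - 13\right) \left(-6 - 12\right) = \left(-16\right) \left(-18\right) = 288$)
$a \frac{h}{g} \left(-31\right) = 288 \cdot \frac{90}{8} \left(-31\right) = 288 \cdot 90 \cdot \frac{1}{8} \left(-31\right) = 288 \cdot \frac{45}{4} \left(-31\right) = 3240 \left(-31\right) = -100440$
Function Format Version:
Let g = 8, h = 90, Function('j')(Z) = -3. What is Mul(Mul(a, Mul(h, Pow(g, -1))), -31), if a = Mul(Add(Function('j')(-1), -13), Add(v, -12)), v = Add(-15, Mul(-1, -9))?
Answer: -100440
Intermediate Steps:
v = -6 (v = Add(-15, 9) = -6)
a = 288 (a = Mul(Add(-3, -13), Add(-6, -12)) = Mul(-16, -18) = 288)
Mul(Mul(a, Mul(h, Pow(g, -1))), -31) = Mul(Mul(288, Mul(90, Pow(8, -1))), -31) = Mul(Mul(288, Mul(90, Rational(1, 8))), -31) = Mul(Mul(288, Rational(45, 4)), -31) = Mul(3240, -31) = -100440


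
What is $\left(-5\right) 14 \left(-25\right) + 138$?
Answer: $1888$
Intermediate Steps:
$\left(-5\right) 14 \left(-25\right) + 138 = \left(-70\right) \left(-25\right) + 138 = 1750 + 138 = 1888$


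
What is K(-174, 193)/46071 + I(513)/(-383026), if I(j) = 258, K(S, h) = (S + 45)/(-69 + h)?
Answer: -253885631/364692077484 ≈ -0.00069616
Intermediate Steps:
K(S, h) = (45 + S)/(-69 + h)
K(-174, 193)/46071 + I(513)/(-383026) = ((45 - 174)/(-69 + 193))/46071 + 258/(-383026) = (-129/124)*(1/46071) + 258*(-1/383026) = ((1/124)*(-129))*(1/46071) - 129/191513 = -129/124*1/46071 - 129/191513 = -43/1904268 - 129/191513 = -253885631/364692077484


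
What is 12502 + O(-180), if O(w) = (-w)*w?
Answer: -19898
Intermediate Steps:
O(w) = -w²
12502 + O(-180) = 12502 - 1*(-180)² = 12502 - 1*32400 = 12502 - 32400 = -19898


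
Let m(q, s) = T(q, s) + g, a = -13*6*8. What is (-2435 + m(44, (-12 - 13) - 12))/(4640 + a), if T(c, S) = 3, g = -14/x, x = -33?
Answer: -40121/66264 ≈ -0.60547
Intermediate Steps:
g = 14/33 (g = -14/(-33) = -14*(-1/33) = 14/33 ≈ 0.42424)
a = -624 (a = -78*8 = -624)
m(q, s) = 113/33 (m(q, s) = 3 + 14/33 = 113/33)
(-2435 + m(44, (-12 - 13) - 12))/(4640 + a) = (-2435 + 113/33)/(4640 - 624) = -80242/33/4016 = -80242/33*1/4016 = -40121/66264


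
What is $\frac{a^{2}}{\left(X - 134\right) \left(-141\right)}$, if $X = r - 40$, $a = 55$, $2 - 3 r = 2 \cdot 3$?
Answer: $\frac{3025}{24722} \approx 0.12236$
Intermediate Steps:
$r = - \frac{4}{3}$ ($r = \frac{2}{3} - \frac{2 \cdot 3}{3} = \frac{2}{3} - 2 = - \frac{4}{3} \approx -1.3333$)
$X = - \frac{124}{3}$ ($X = - \frac{4}{3} - 40 = - \frac{124}{3} \approx -41.333$)
$\frac{a^{2}}{\left(X - 134\right) \left(-141\right)} = \frac{55^{2}}{\left(- \frac{124}{3} - 134\right) \left(-141\right)} = \frac{3025}{\left(- \frac{526}{3}\right) \left(-141\right)} = \frac{3025}{24722}$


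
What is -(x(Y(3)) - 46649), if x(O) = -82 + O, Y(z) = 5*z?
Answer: 46716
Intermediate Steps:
-(x(Y(3)) - 46649) = -((-82 + 5*3) - 46649) = -((-82 + 15) - 46649) = -(-67 - 46649) = -1*(-46716) = 46716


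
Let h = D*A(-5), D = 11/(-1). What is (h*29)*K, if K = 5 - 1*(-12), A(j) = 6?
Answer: -32538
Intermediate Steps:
D = -11 (D = 11*(-1) = -11)
h = -66 (h = -11*6 = -66)
K = 17 (K = 5 + 12 = 17)
(h*29)*K = -66*29*17 = -1914*17 = -32538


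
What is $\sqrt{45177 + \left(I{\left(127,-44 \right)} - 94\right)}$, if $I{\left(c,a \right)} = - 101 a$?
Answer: $3 \sqrt{5503} \approx 222.55$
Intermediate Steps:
$\sqrt{45177 + \left(I{\left(127,-44 \right)} - 94\right)} = \sqrt{45177 - -4350} = \sqrt{45177 + \left(4444 - 94\right)} = \sqrt{45177 + 4350} = \sqrt{49527} = 3 \sqrt{5503}$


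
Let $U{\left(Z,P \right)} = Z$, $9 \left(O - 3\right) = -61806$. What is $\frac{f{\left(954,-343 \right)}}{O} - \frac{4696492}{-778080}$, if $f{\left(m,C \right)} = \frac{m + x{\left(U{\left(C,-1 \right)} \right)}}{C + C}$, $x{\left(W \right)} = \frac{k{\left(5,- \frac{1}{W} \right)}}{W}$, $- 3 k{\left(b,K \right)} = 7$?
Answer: $\frac{406385301624913}{67324646300520} \approx 6.0362$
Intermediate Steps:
$O = - \frac{20593}{3}$ ($O = 3 + \frac{1}{9} \left(-61806\right) = 3 - \frac{20602}{3} = - \frac{20593}{3} \approx -6864.3$)
$k{\left(b,K \right)} = - \frac{7}{3}$ ($k{\left(b,K \right)} = \left(- \frac{1}{3}\right) 7 = - \frac{7}{3}$)
$x{\left(W \right)} = - \frac{7}{3 W}$
$f{\left(m,C \right)} = \frac{m - \frac{7}{3 C}}{2 C}$ ($f{\left(m,C \right)} = \frac{m - \frac{7}{3 C}}{C + C} = \frac{m - \frac{7}{3 C}}{2 C}$)
$\frac{f{\left(954,-343 \right)}}{O} - \frac{4696492}{-778080} = \frac{\frac{1}{6} \cdot \frac{1}{117649} \left(-7 + 3 \left(-343\right) 954\right)}{- \frac{20593}{3}} - \frac{4696492}{-778080} = \frac{1}{6} \cdot \frac{1}{117649} \left(-7 - 981666\right) \left(- \frac{3}{20593}\right) - - \frac{1174123}{194520} = \frac{1}{6} \cdot \frac{1}{117649} \left(-981673\right) \left(- \frac{3}{20593}\right) + \frac{1174123}{194520} = \left(- \frac{140239}{100842}\right) \left(- \frac{3}{20593}\right) + \frac{1174123}{194520} = \frac{140239}{692213102} + \frac{1174123}{194520} = \frac{406385301624913}{67324646300520}$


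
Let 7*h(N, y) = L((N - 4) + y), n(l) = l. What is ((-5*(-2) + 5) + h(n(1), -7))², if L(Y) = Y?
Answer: 9025/49 ≈ 184.18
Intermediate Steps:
h(N, y) = -4/7 + N/7 + y/7 (h(N, y) = ((N - 4) + y)/7 = ((-4 + N) + y)/7 = (-4 + N + y)/7 = -4/7 + N/7 + y/7)
((-5*(-2) + 5) + h(n(1), -7))² = ((-5*(-2) + 5) + (-4/7 + (⅐)*1 + (⅐)*(-7)))² = ((10 + 5) + (-4/7 + ⅐ - 1))² = (15 - 10/7)² = (95/7)² = 9025/49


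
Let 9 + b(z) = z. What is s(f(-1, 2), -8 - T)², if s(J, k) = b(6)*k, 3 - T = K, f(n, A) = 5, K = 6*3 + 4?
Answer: 1089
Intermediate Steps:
b(z) = -9 + z
K = 22 (K = 18 + 4 = 22)
T = -19 (T = 3 - 1*22 = 3 - 22 = -19)
s(J, k) = -3*k (s(J, k) = (-9 + 6)*k = -3*k)
s(f(-1, 2), -8 - T)² = (-3*(-8 - 1*(-19)))² = (-3*(-8 + 19))² = (-3*11)² = (-33)² = 1089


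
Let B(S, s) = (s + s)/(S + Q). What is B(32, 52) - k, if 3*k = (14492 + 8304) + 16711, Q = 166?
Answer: -1303679/99 ≈ -13168.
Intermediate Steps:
B(S, s) = 2*s/(166 + S) (B(S, s) = (s + s)/(S + 166) = (2*s)/(166 + S) = 2*s/(166 + S))
k = 13169 (k = ((14492 + 8304) + 16711)/3 = (22796 + 16711)/3 = (⅓)*39507 = 13169)
B(32, 52) - k = 2*52/(166 + 32) - 1*13169 = 2*52/198 - 13169 = 2*52*(1/198) - 13169 = 52/99 - 13169 = -1303679/99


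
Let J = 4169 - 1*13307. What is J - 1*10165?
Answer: -19303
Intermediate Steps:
J = -9138 (J = 4169 - 13307 = -9138)
J - 1*10165 = -9138 - 1*10165 = -9138 - 10165 = -19303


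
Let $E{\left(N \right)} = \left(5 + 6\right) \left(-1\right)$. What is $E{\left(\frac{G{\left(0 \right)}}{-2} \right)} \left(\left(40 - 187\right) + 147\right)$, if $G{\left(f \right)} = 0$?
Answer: $0$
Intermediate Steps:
$E{\left(N \right)} = -11$ ($E{\left(N \right)} = 11 \left(-1\right) = -11$)
$E{\left(\frac{G{\left(0 \right)}}{-2} \right)} \left(\left(40 - 187\right) + 147\right) = - 11 \left(\left(40 - 187\right) + 147\right) = - 11 \left(-147 + 147\right) = \left(-11\right) 0 = 0$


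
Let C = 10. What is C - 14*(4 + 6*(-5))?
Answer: 374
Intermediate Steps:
C - 14*(4 + 6*(-5)) = 10 - 14*(4 + 6*(-5)) = 10 - 14*(4 - 30) = 10 - 14*(-26) = 10 + 364 = 374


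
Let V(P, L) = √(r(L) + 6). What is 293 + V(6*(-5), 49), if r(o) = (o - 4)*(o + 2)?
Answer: 293 + √2301 ≈ 340.97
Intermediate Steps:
r(o) = (-4 + o)*(2 + o)
V(P, L) = √(-2 + L² - 2*L) (V(P, L) = √((-8 + L² - 2*L) + 6) = √(-2 + L² - 2*L))
293 + V(6*(-5), 49) = 293 + √(-2 + 49² - 2*49) = 293 + √(-2 + 2401 - 98) = 293 + √2301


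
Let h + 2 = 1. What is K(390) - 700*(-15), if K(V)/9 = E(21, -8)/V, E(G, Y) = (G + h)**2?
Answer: 136620/13 ≈ 10509.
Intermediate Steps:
h = -1 (h = -2 + 1 = -1)
E(G, Y) = (-1 + G)**2 (E(G, Y) = (G - 1)**2 = (-1 + G)**2)
K(V) = 3600/V (K(V) = 9*((-1 + 21)**2/V) = 9*(20**2/V) = 9*(400/V) = 3600/V)
K(390) - 700*(-15) = 3600/390 - 700*(-15) = 3600*(1/390) + 10500 = 120/13 + 10500 = 136620/13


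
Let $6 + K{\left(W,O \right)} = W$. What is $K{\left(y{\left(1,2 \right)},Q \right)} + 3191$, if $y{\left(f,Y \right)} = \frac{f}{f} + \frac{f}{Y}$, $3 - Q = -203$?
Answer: $\frac{6373}{2} \approx 3186.5$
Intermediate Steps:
$Q = 206$ ($Q = 3 - -203 = 3 + 203 = 206$)
$y{\left(f,Y \right)} = 1 + \frac{f}{Y}$
$K{\left(W,O \right)} = -6 + W$
$K{\left(y{\left(1,2 \right)},Q \right)} + 3191 = \left(-6 + \frac{2 + 1}{2}\right) + 3191 = \left(-6 + \frac{1}{2} \cdot 3\right) + 3191 = \left(-6 + \frac{3}{2}\right) + 3191 = - \frac{9}{2} + 3191 = \frac{6373}{2}$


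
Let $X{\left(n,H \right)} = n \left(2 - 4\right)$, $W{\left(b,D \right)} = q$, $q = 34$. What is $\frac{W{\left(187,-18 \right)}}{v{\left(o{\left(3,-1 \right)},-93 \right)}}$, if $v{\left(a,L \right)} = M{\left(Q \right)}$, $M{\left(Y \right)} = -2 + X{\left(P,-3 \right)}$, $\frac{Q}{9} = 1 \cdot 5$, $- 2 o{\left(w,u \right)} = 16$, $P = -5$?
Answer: $\frac{17}{4} \approx 4.25$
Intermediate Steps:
$W{\left(b,D \right)} = 34$
$o{\left(w,u \right)} = -8$ ($o{\left(w,u \right)} = \left(- \frac{1}{2}\right) 16 = -8$)
$Q = 45$ ($Q = 9 \cdot 1 \cdot 5 = 9 \cdot 5 = 45$)
$X{\left(n,H \right)} = - 2 n$ ($X{\left(n,H \right)} = n \left(-2\right) = - 2 n$)
$M{\left(Y \right)} = 8$ ($M{\left(Y \right)} = -2 - -10 = -2 + 10 = 8$)
$v{\left(a,L \right)} = 8$
$\frac{W{\left(187,-18 \right)}}{v{\left(o{\left(3,-1 \right)},-93 \right)}} = \frac{34}{8} = 34 \cdot \frac{1}{8} = \frac{17}{4}$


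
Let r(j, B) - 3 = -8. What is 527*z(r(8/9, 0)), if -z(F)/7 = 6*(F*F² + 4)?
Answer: 2678214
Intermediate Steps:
r(j, B) = -5 (r(j, B) = 3 - 8 = -5)
z(F) = -168 - 42*F³ (z(F) = -42*(F*F² + 4) = -42*(F³ + 4) = -42*(4 + F³) = -7*(24 + 6*F³) = -168 - 42*F³)
527*z(r(8/9, 0)) = 527*(-168 - 42*(-5)³) = 527*(-168 - 42*(-125)) = 527*(-168 + 5250) = 527*5082 = 2678214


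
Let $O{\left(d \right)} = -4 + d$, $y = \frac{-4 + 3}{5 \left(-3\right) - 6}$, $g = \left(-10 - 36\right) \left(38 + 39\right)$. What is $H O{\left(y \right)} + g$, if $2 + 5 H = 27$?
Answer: $- \frac{74797}{21} \approx -3561.8$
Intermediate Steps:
$H = 5$ ($H = - \frac{2}{5} + \frac{1}{5} \cdot 27 = - \frac{2}{5} + \frac{27}{5} = 5$)
$g = -3542$ ($g = \left(-46\right) 77 = -3542$)
$y = \frac{1}{21}$ ($y = - \frac{1}{-15 - 6} = - \frac{1}{-21} = \left(-1\right) \left(- \frac{1}{21}\right) = \frac{1}{21} \approx 0.047619$)
$H O{\left(y \right)} + g = 5 \left(-4 + \frac{1}{21}\right) - 3542 = 5 \left(- \frac{83}{21}\right) - 3542 = - \frac{415}{21} - 3542 = - \frac{74797}{21}$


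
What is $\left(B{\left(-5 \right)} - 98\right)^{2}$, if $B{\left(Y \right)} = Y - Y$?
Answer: $9604$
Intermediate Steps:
$B{\left(Y \right)} = 0$
$\left(B{\left(-5 \right)} - 98\right)^{2} = \left(0 - 98\right)^{2} = \left(-98\right)^{2} = 9604$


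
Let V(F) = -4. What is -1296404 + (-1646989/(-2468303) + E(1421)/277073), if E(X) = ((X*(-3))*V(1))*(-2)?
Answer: -886610475276362391/683900117119 ≈ -1.2964e+6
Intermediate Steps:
E(X) = -24*X (E(X) = ((X*(-3))*(-4))*(-2) = (-3*X*(-4))*(-2) = (12*X)*(-2) = -24*X)
-1296404 + (-1646989/(-2468303) + E(1421)/277073) = -1296404 + (-1646989/(-2468303) - 24*1421/277073) = -1296404 + (-1646989*(-1/2468303) - 34104*1/277073) = -1296404 + (1646989/2468303 - 34104/277073) = -1296404 + 372157177685/683900117119 = -886610475276362391/683900117119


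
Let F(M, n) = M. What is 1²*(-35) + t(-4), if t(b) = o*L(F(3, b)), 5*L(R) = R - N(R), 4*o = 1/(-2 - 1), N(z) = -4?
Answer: -2107/60 ≈ -35.117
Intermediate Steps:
o = -1/12 (o = 1/(4*(-2 - 1)) = (¼)/(-3) = (¼)*(-⅓) = -1/12 ≈ -0.083333)
L(R) = ⅘ + R/5 (L(R) = (R - 1*(-4))/5 = (R + 4)/5 = (4 + R)/5 = ⅘ + R/5)
t(b) = -7/60 (t(b) = -(⅘ + (⅕)*3)/12 = -(⅘ + ⅗)/12 = -1/12*7/5 = -7/60)
1²*(-35) + t(-4) = 1²*(-35) - 7/60 = 1*(-35) - 7/60 = -35 - 7/60 = -2107/60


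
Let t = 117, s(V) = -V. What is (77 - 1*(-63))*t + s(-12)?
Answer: 16392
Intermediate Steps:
(77 - 1*(-63))*t + s(-12) = (77 - 1*(-63))*117 - 1*(-12) = (77 + 63)*117 + 12 = 140*117 + 12 = 16380 + 12 = 16392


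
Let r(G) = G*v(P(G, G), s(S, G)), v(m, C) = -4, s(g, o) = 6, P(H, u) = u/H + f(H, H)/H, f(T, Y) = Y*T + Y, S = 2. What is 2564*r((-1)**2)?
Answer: -10256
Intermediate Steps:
f(T, Y) = Y + T*Y (f(T, Y) = T*Y + Y = Y + T*Y)
P(H, u) = 1 + H + u/H (P(H, u) = u/H + (H*(1 + H))/H = u/H + (1 + H) = 1 + H + u/H)
r(G) = -4*G (r(G) = G*(-4) = -4*G)
2564*r((-1)**2) = 2564*(-4*(-1)**2) = 2564*(-4*1) = 2564*(-4) = -10256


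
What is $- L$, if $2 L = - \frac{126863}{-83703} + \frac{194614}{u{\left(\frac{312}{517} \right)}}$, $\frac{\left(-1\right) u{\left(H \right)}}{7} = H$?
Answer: $\frac{66837594747}{2901704} \approx 23034.0$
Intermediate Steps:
$u{\left(H \right)} = - 7 H$
$L = - \frac{66837594747}{2901704}$ ($L = \frac{- \frac{126863}{-83703} + \frac{194614}{\left(-7\right) \frac{312}{517}}}{2} = \frac{\left(-126863\right) \left(- \frac{1}{83703}\right) + \frac{194614}{\left(-7\right) 312 \cdot \frac{1}{517}}}{2} = \frac{\frac{126863}{83703} + \frac{194614}{\left(-7\right) \frac{312}{517}}}{2} = \frac{\frac{126863}{83703} + \frac{194614}{- \frac{2184}{517}}}{2} = \frac{\frac{126863}{83703} + 194614 \left(- \frac{517}{2184}\right)}{2} = \frac{\frac{126863}{83703} - \frac{7186817}{156}}{2} = \frac{1}{2} \left(- \frac{66837594747}{1450852}\right) = - \frac{66837594747}{2901704} \approx -23034.0$)
$- L = \left(-1\right) \left(- \frac{66837594747}{2901704}\right) = \frac{66837594747}{2901704}$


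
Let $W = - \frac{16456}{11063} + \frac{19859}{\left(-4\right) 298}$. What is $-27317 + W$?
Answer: $- \frac{360471217101}{13187096} \approx -27335.0$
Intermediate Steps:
$W = - \frac{239315669}{13187096}$ ($W = \left(-16456\right) \frac{1}{11063} + \frac{19859}{-1192} = - \frac{16456}{11063} + 19859 \left(- \frac{1}{1192}\right) = - \frac{16456}{11063} - \frac{19859}{1192} = - \frac{239315669}{13187096} \approx -18.148$)
$-27317 + W = -27317 - \frac{239315669}{13187096} = - \frac{360471217101}{13187096}$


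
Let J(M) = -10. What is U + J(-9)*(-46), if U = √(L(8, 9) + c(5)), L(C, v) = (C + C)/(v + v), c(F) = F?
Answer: 460 + √53/3 ≈ 462.43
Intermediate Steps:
L(C, v) = C/v (L(C, v) = (2*C)/((2*v)) = (2*C)*(1/(2*v)) = C/v)
U = √53/3 (U = √(8/9 + 5) = √(53/9) = √53/3 ≈ 2.4267)
U + J(-9)*(-46) = √53/3 - 10*(-46) = √53/3 + 460 = 460 + √53/3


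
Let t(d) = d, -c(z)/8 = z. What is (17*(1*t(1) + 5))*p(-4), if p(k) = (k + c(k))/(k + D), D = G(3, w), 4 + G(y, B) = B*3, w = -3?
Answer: -168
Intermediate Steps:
c(z) = -8*z
G(y, B) = -4 + 3*B (G(y, B) = -4 + B*3 = -4 + 3*B)
D = -13 (D = -4 + 3*(-3) = -4 - 9 = -13)
p(k) = -7*k/(-13 + k) (p(k) = (k - 8*k)/(k - 13) = (-7*k)/(-13 + k) = -7*k/(-13 + k))
(17*(1*t(1) + 5))*p(-4) = (17*(1*1 + 5))*(-7*(-4)/(-13 - 4)) = (17*(1 + 5))*(-7*(-4)/(-17)) = (17*6)*(-7*(-4)*(-1/17)) = 102*(-28/17) = -168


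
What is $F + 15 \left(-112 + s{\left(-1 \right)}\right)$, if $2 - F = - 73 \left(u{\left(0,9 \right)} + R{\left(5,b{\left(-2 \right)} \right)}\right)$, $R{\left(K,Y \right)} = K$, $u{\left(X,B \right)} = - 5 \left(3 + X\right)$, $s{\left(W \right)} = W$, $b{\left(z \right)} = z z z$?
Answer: $-2423$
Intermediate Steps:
$b{\left(z \right)} = z^{3}$ ($b{\left(z \right)} = z^{2} z = z^{3}$)
$u{\left(X,B \right)} = -15 - 5 X$
$F = -728$ ($F = 2 - - 73 \left(\left(-15 - 0\right) + 5\right) = 2 - - 73 \left(\left(-15 + 0\right) + 5\right) = 2 - - 73 \left(-15 + 5\right) = 2 - \left(-73\right) \left(-10\right) = 2 - 730 = -728$)
$F + 15 \left(-112 + s{\left(-1 \right)}\right) = -728 + 15 \left(-112 - 1\right) = -728 + 15 \left(-113\right) = -728 - 1695 = -2423$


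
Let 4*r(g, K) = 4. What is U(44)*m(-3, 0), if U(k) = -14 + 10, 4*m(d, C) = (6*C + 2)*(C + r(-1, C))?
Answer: -2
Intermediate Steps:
r(g, K) = 1 (r(g, K) = (¼)*4 = 1)
m(d, C) = (1 + C)*(2 + 6*C)/4 (m(d, C) = ((6*C + 2)*(C + 1))/4 = ((2 + 6*C)*(1 + C))/4 = ((1 + C)*(2 + 6*C))/4 = (1 + C)*(2 + 6*C)/4)
U(k) = -4
U(44)*m(-3, 0) = -4*(½ + 2*0 + (3/2)*0²) = -4*(½ + 0 + (3/2)*0) = -4*(½ + 0 + 0) = -4*½ = -2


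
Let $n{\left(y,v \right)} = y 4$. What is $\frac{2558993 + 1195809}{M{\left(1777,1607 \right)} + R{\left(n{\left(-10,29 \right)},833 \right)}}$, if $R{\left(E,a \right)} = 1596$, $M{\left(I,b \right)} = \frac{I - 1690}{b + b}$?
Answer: $\frac{12067933628}{5129631} \approx 2352.6$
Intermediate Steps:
$n{\left(y,v \right)} = 4 y$
$M{\left(I,b \right)} = \frac{-1690 + I}{2 b}$
$\frac{2558993 + 1195809}{M{\left(1777,1607 \right)} + R{\left(n{\left(-10,29 \right)},833 \right)}} = \frac{2558993 + 1195809}{\frac{-1690 + 1777}{2 \cdot 1607} + 1596} = \frac{3754802}{\frac{1}{2} \cdot \frac{1}{1607} \cdot 87 + 1596} = \frac{3754802}{\frac{87}{3214} + 1596} = \frac{3754802}{\frac{5129631}{3214}} = 3754802 \cdot \frac{3214}{5129631} = \frac{12067933628}{5129631}$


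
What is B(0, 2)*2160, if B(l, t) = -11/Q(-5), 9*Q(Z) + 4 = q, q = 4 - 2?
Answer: 106920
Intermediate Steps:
q = 2
Q(Z) = -2/9 (Q(Z) = -4/9 + (⅑)*2 = -4/9 + 2/9 = -2/9)
B(l, t) = 99/2 (B(l, t) = -11/(-2/9) = -11*(-9/2) = 99/2)
B(0, 2)*2160 = (99/2)*2160 = 106920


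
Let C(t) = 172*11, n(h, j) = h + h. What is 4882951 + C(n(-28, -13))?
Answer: 4884843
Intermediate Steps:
n(h, j) = 2*h
C(t) = 1892
4882951 + C(n(-28, -13)) = 4882951 + 1892 = 4884843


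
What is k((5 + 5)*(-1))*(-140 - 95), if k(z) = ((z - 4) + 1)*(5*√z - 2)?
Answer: -6110 + 15275*I*√10 ≈ -6110.0 + 48304.0*I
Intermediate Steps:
k(z) = (-3 + z)*(-2 + 5*√z) (k(z) = ((-4 + z) + 1)*(-2 + 5*√z) = (-3 + z)*(-2 + 5*√z))
k((5 + 5)*(-1))*(-140 - 95) = (6 - 15*I*√(5 + 5) - 2*(5 + 5)*(-1) + 5*((5 + 5)*(-1))^(3/2))*(-140 - 95) = (6 - 15*I*√10 - 20*(-1) + 5*(10*(-1))^(3/2))*(-235) = (6 - 15*I*√10 - 2*(-10) + 5*(-10)^(3/2))*(-235) = (6 - 15*I*√10 + 20 + 5*(-10*I*√10))*(-235) = (6 - 15*I*√10 + 20 - 50*I*√10)*(-235) = (26 - 65*I*√10)*(-235) = -6110 + 15275*I*√10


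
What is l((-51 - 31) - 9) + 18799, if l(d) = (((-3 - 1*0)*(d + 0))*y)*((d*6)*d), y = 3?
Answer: 40711633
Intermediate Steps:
l(d) = -54*d**3 (l(d) = (((-3 - 1*0)*(d + 0))*3)*((d*6)*d) = (((-3 + 0)*d)*3)*((6*d)*d) = (-3*d*3)*(6*d**2) = (-9*d)*(6*d**2) = -54*d**3)
l((-51 - 31) - 9) + 18799 = -54*((-51 - 31) - 9)**3 + 18799 = -54*(-82 - 9)**3 + 18799 = -54*(-91)**3 + 18799 = -54*(-753571) + 18799 = 40692834 + 18799 = 40711633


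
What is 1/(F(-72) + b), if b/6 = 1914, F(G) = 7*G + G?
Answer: 1/10908 ≈ 9.1676e-5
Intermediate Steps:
F(G) = 8*G
b = 11484 (b = 6*1914 = 11484)
1/(F(-72) + b) = 1/(8*(-72) + 11484) = 1/(-576 + 11484) = 1/10908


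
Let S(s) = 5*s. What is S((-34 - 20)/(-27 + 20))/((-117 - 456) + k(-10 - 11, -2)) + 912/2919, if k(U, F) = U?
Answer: 2649/10703 ≈ 0.24750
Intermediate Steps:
S((-34 - 20)/(-27 + 20))/((-117 - 456) + k(-10 - 11, -2)) + 912/2919 = (5*((-34 - 20)/(-27 + 20)))/((-117 - 456) + (-10 - 11)) + 912/2919 = (5*(-54/(-7)))/(-573 - 21) + 912*(1/2919) = (5*(-54*(-⅐)))/(-594) + 304/973 = (5*(54/7))*(-1/594) + 304/973 = (270/7)*(-1/594) + 304/973 = -5/77 + 304/973 = 2649/10703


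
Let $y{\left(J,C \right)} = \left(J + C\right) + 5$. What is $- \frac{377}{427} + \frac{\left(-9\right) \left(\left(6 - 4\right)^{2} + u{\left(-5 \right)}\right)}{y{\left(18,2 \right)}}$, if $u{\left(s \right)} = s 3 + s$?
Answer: $\frac{52063}{10675} \approx 4.8771$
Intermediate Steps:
$y{\left(J,C \right)} = 5 + C + J$ ($y{\left(J,C \right)} = \left(C + J\right) + 5 = 5 + C + J$)
$u{\left(s \right)} = 4 s$ ($u{\left(s \right)} = 3 s + s = 4 s$)
$- \frac{377}{427} + \frac{\left(-9\right) \left(\left(6 - 4\right)^{2} + u{\left(-5 \right)}\right)}{y{\left(18,2 \right)}} = - \frac{377}{427} + \frac{\left(-9\right) \left(\left(6 - 4\right)^{2} + 4 \left(-5\right)\right)}{5 + 2 + 18} = \left(-377\right) \frac{1}{427} + \frac{\left(-9\right) \left(2^{2} - 20\right)}{25} = - \frac{377}{427} + - 9 \left(4 - 20\right) \frac{1}{25} = - \frac{377}{427} + \left(-9\right) \left(-16\right) \frac{1}{25} = - \frac{377}{427} + 144 \cdot \frac{1}{25} = - \frac{377}{427} + \frac{144}{25} = \frac{52063}{10675}$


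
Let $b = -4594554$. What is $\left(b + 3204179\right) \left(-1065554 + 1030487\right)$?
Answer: $48756280125$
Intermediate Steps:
$\left(b + 3204179\right) \left(-1065554 + 1030487\right) = \left(-4594554 + 3204179\right) \left(-1065554 + 1030487\right) = \left(-1390375\right) \left(-35067\right) = 48756280125$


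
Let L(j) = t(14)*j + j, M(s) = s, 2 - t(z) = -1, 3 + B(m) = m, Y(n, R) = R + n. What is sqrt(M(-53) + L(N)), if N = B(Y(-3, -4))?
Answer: I*sqrt(93) ≈ 9.6436*I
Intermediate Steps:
B(m) = -3 + m
t(z) = 3 (t(z) = 2 - 1*(-1) = 2 + 1 = 3)
N = -10 (N = -3 + (-4 - 3) = -3 - 7 = -10)
L(j) = 4*j (L(j) = 3*j + j = 4*j)
sqrt(M(-53) + L(N)) = sqrt(-53 + 4*(-10)) = sqrt(-53 - 40) = sqrt(-93) = I*sqrt(93)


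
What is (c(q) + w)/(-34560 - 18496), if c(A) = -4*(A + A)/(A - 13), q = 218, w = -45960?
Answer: 1177943/1359560 ≈ 0.86642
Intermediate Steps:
c(A) = -8*A/(-13 + A) (c(A) = -4*2*A/(-13 + A) = -8*A/(-13 + A))
(c(q) + w)/(-34560 - 18496) = (-8*218/(-13 + 218) - 45960)/(-34560 - 18496) = (-8*218/205 - 45960)/(-53056) = (-8*218*1/205 - 45960)*(-1/53056) = (-1744/205 - 45960)*(-1/53056) = -9423544/205*(-1/53056) = 1177943/1359560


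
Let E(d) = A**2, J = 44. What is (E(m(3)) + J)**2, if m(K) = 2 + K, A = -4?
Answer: 3600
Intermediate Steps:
E(d) = 16 (E(d) = (-4)**2 = 16)
(E(m(3)) + J)**2 = (16 + 44)**2 = 60**2 = 3600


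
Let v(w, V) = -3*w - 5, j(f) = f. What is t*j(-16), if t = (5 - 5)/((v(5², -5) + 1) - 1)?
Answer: 0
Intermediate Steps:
v(w, V) = -5 - 3*w
t = 0 (t = (5 - 5)/(((-5 - 3*5²) + 1) - 1) = 0/(((-5 - 3*25) + 1) - 1) = 0/(((-5 - 75) + 1) - 1) = 0/((-80 + 1) - 1) = 0/(-79 - 1) = 0/(-80) = 0*(-1/80) = 0)
t*j(-16) = 0*(-16) = 0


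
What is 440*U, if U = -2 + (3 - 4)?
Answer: -1320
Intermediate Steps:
U = -3 (U = -2 - 1 = -3)
440*U = 440*(-3) = -1320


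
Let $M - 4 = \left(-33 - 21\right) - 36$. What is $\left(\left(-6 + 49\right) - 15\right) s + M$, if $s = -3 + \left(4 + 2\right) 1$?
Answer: $-2$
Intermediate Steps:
$s = 3$ ($s = -3 + 6 \cdot 1 = -3 + 6 = 3$)
$M = -86$ ($M = 4 - 90 = -86$)
$\left(\left(-6 + 49\right) - 15\right) s + M = \left(\left(-6 + 49\right) - 15\right) 3 - 86 = \left(43 - 15\right) 3 - 86 = 28 \cdot 3 - 86 = 84 - 86 = -2$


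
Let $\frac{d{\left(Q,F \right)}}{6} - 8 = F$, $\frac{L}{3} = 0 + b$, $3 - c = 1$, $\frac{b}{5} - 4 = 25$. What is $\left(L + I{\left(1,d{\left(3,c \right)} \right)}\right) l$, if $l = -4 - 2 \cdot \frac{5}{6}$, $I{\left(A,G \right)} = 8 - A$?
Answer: $- \frac{7514}{3} \approx -2504.7$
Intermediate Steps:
$b = 145$ ($b = 20 + 5 \cdot 25 = 20 + 125 = 145$)
$c = 2$ ($c = 3 - 1 = 2$)
$L = 435$ ($L = 3 \left(0 + 145\right) = 3 \cdot 145 = 435$)
$d{\left(Q,F \right)} = 48 + 6 F$
$l = - \frac{17}{3}$ ($l = -4 - 2 \cdot 5 \cdot \frac{1}{6} = -4 - \frac{5}{3} = - \frac{17}{3} \approx -5.6667$)
$\left(L + I{\left(1,d{\left(3,c \right)} \right)}\right) l = \left(435 + \left(8 - 1\right)\right) \left(- \frac{17}{3}\right) = \left(435 + 7\right) \left(- \frac{17}{3}\right) = 442 \left(- \frac{17}{3}\right) = - \frac{7514}{3}$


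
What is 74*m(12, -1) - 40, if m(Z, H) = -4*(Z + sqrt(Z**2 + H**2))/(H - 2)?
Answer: 1144 + 296*sqrt(145)/3 ≈ 2332.1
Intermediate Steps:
m(Z, H) = -4*(Z + sqrt(H**2 + Z**2))/(-2 + H)
74*m(12, -1) - 40 = 74*(4*(-1*12 - sqrt((-1)**2 + 12**2))/(-2 - 1)) - 40 = 74*(4*(-12 - sqrt(1 + 144))/(-3)) - 40 = 74*(4*(-1/3)*(-12 - sqrt(145))) - 40 = 74*(16 + 4*sqrt(145)/3) - 40 = (1184 + 296*sqrt(145)/3) - 40 = 1144 + 296*sqrt(145)/3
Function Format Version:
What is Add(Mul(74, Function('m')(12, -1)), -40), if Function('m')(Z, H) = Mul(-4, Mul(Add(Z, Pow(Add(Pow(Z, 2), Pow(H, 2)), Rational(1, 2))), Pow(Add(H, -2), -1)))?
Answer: Add(1144, Mul(Rational(296, 3), Pow(145, Rational(1, 2)))) ≈ 2332.1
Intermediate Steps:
Function('m')(Z, H) = Mul(-4, Pow(Add(-2, H), -1), Add(Z, Pow(Add(Pow(H, 2), Pow(Z, 2)), Rational(1, 2)))) (Function('m')(Z, H) = Mul(-4, Mul(Add(Z, Pow(Add(Pow(H, 2), Pow(Z, 2)), Rational(1, 2))), Pow(Add(-2, H), -1))) = Mul(-4, Mul(Pow(Add(-2, H), -1), Add(Z, Pow(Add(Pow(H, 2), Pow(Z, 2)), Rational(1, 2))))) = Mul(-4, Pow(Add(-2, H), -1), Add(Z, Pow(Add(Pow(H, 2), Pow(Z, 2)), Rational(1, 2)))))
Add(Mul(74, Function('m')(12, -1)), -40) = Add(Mul(74, Mul(4, Pow(Add(-2, -1), -1), Add(Mul(-1, 12), Mul(-1, Pow(Add(Pow(-1, 2), Pow(12, 2)), Rational(1, 2)))))), -40) = Add(Mul(74, Mul(4, Pow(-3, -1), Add(-12, Mul(-1, Pow(Add(1, 144), Rational(1, 2)))))), -40) = Add(Mul(74, Mul(4, Rational(-1, 3), Add(-12, Mul(-1, Pow(145, Rational(1, 2)))))), -40) = Add(Mul(74, Add(16, Mul(Rational(4, 3), Pow(145, Rational(1, 2))))), -40) = Add(Add(1184, Mul(Rational(296, 3), Pow(145, Rational(1, 2)))), -40) = Add(1144, Mul(Rational(296, 3), Pow(145, Rational(1, 2))))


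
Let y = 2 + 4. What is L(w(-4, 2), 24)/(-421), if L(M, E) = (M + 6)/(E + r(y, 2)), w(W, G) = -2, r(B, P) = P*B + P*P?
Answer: -1/4210 ≈ -0.00023753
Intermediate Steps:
y = 6
r(B, P) = P² + B*P (r(B, P) = B*P + P² = P² + B*P)
L(M, E) = (6 + M)/(16 + E) (L(M, E) = (M + 6)/(E + 2*(6 + 2)) = (6 + M)/(E + 2*8) = (6 + M)/(E + 16) = (6 + M)/(16 + E))
L(w(-4, 2), 24)/(-421) = ((6 - 2)/(16 + 24))/(-421) = (4/40)*(-1/421) = ((1/40)*4)*(-1/421) = (⅒)*(-1/421) = -1/4210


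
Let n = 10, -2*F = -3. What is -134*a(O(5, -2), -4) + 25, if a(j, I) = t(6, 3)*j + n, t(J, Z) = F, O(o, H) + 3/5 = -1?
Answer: -4967/5 ≈ -993.40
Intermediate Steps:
F = 3/2 (F = -½*(-3) = 3/2 ≈ 1.5000)
O(o, H) = -8/5 (O(o, H) = -⅗ - 1 = -8/5)
t(J, Z) = 3/2
a(j, I) = 10 + 3*j/2 (a(j, I) = 3*j/2 + 10 = 10 + 3*j/2)
-134*a(O(5, -2), -4) + 25 = -134*(10 + (3/2)*(-8/5)) + 25 = -134*(10 - 12/5) + 25 = -134*38/5 + 25 = -5092/5 + 25 = -4967/5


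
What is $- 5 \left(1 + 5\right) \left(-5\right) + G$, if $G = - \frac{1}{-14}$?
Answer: $\frac{2101}{14} \approx 150.07$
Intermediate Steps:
$G = \frac{1}{14}$ ($G = \left(-1\right) \left(- \frac{1}{14}\right) = \frac{1}{14} \approx 0.071429$)
$- 5 \left(1 + 5\right) \left(-5\right) + G = - 5 \left(1 + 5\right) \left(-5\right) + \frac{1}{14} = - 5 \cdot 6 \left(-5\right) + \frac{1}{14} = \left(-5\right) \left(-30\right) + \frac{1}{14} = 150 + \frac{1}{14} = \frac{2101}{14}$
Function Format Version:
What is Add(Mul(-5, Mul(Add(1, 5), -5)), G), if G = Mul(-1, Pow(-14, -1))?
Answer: Rational(2101, 14) ≈ 150.07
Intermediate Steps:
G = Rational(1, 14) (G = Mul(-1, Rational(-1, 14)) = Rational(1, 14) ≈ 0.071429)
Add(Mul(-5, Mul(Add(1, 5), -5)), G) = Add(Mul(-5, Mul(Add(1, 5), -5)), Rational(1, 14)) = Add(Mul(-5, Mul(6, -5)), Rational(1, 14)) = Add(Mul(-5, -30), Rational(1, 14)) = Add(150, Rational(1, 14)) = Rational(2101, 14)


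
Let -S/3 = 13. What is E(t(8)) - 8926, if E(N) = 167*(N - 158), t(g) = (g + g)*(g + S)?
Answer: -118144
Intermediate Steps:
S = -39 (S = -3*13 = -39)
t(g) = 2*g*(-39 + g) (t(g) = (g + g)*(g - 39) = (2*g)*(-39 + g) = 2*g*(-39 + g))
E(N) = -26386 + 167*N (E(N) = 167*(-158 + N) = -26386 + 167*N)
E(t(8)) - 8926 = (-26386 + 167*(2*8*(-39 + 8))) - 8926 = (-26386 + 167*(2*8*(-31))) - 8926 = (-26386 + 167*(-496)) - 8926 = (-26386 - 82832) - 8926 = -109218 - 8926 = -118144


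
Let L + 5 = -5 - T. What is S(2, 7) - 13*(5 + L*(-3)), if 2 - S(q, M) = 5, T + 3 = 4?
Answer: -497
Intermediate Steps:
T = 1 (T = -3 + 4 = 1)
L = -11 (L = -5 + (-5 - 1*1) = -5 + (-5 - 1) = -5 - 6 = -11)
S(q, M) = -3 (S(q, M) = 2 - 1*5 = 2 - 5 = -3)
S(2, 7) - 13*(5 + L*(-3)) = -3 - 13*(5 - 11*(-3)) = -3 - 13*(5 + 33) = -3 - 13*38 = -3 - 494 = -497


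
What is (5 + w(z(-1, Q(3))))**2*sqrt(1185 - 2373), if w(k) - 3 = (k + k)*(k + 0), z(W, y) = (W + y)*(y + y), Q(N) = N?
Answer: 525696*I*sqrt(33) ≈ 3.0199e+6*I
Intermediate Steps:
z(W, y) = 2*y*(W + y) (z(W, y) = (W + y)*(2*y) = 2*y*(W + y))
w(k) = 3 + 2*k**2 (w(k) = 3 + (k + k)*(k + 0) = 3 + (2*k)*k = 3 + 2*k**2)
(5 + w(z(-1, Q(3))))**2*sqrt(1185 - 2373) = (5 + (3 + 2*(2*3*(-1 + 3))**2))**2*sqrt(1185 - 2373) = (5 + (3 + 2*(2*3*2)**2))**2*sqrt(-1188) = (5 + (3 + 2*12**2))**2*(6*I*sqrt(33)) = (5 + (3 + 2*144))**2*(6*I*sqrt(33)) = (5 + (3 + 288))**2*(6*I*sqrt(33)) = (5 + 291)**2*(6*I*sqrt(33)) = 296**2*(6*I*sqrt(33)) = 87616*(6*I*sqrt(33)) = 525696*I*sqrt(33)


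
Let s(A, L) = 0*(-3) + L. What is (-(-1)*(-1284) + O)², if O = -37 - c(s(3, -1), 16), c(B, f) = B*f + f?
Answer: 1745041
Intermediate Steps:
s(A, L) = L (s(A, L) = 0 + L = L)
c(B, f) = f + B*f
O = -37 (O = -37 - 16*(1 - 1) = -37 - 16*0 = -37 - 1*0 = -37 + 0 = -37)
(-(-1)*(-1284) + O)² = (-(-1)*(-1284) - 37)² = (-1*1284 - 37)² = (-1284 - 37)² = (-1321)² = 1745041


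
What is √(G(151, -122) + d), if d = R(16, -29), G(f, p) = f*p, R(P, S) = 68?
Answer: I*√18354 ≈ 135.48*I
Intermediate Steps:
d = 68
√(G(151, -122) + d) = √(151*(-122) + 68) = √(-18422 + 68) = √(-18354) = I*√18354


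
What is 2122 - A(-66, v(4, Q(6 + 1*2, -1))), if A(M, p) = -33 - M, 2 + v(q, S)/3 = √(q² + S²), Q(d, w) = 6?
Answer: 2089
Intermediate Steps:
v(q, S) = -6 + 3*√(S² + q²) (v(q, S) = -6 + 3*√(q² + S²) = -6 + 3*√(S² + q²))
2122 - A(-66, v(4, Q(6 + 1*2, -1))) = 2122 - (-33 - 1*(-66)) = 2122 - (-33 + 66) = 2122 - 1*33 = 2122 - 33 = 2089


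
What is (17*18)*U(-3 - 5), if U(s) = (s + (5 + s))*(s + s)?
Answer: 53856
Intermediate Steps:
U(s) = 2*s*(5 + 2*s) (U(s) = (5 + 2*s)*(2*s) = 2*s*(5 + 2*s))
(17*18)*U(-3 - 5) = (17*18)*(2*(-3 - 5)*(5 + 2*(-3 - 5))) = 306*(2*(-8)*(5 + 2*(-8))) = 306*(2*(-8)*(5 - 16)) = 306*(2*(-8)*(-11)) = 306*176 = 53856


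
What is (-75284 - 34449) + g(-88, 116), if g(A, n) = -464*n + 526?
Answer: -163031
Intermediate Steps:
g(A, n) = 526 - 464*n
(-75284 - 34449) + g(-88, 116) = (-75284 - 34449) + (526 - 464*116) = -109733 + (526 - 53824) = -109733 - 53298 = -163031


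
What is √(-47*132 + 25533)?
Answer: √19329 ≈ 139.03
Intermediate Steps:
√(-47*132 + 25533) = √(-6204 + 25533) = √19329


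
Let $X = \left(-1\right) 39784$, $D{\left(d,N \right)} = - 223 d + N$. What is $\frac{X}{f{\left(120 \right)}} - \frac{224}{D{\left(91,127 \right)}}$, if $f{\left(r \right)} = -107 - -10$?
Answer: $\frac{401152936}{978051} \approx 410.16$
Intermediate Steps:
$f{\left(r \right)} = -97$ ($f{\left(r \right)} = -107 + 10 = -97$)
$D{\left(d,N \right)} = N - 223 d$
$X = -39784$
$\frac{X}{f{\left(120 \right)}} - \frac{224}{D{\left(91,127 \right)}} = - \frac{39784}{-97} - \frac{224}{127 - 20293} = \left(-39784\right) \left(- \frac{1}{97}\right) - \frac{224}{127 - 20293} = \frac{39784}{97} - \frac{224}{-20166} = \frac{39784}{97} - - \frac{112}{10083} = \frac{39784}{97} + \frac{112}{10083} = \frac{401152936}{978051}$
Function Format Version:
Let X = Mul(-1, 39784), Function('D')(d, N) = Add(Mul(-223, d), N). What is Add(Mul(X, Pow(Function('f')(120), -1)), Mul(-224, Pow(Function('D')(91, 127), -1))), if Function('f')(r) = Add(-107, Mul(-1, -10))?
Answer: Rational(401152936, 978051) ≈ 410.16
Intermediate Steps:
Function('f')(r) = -97 (Function('f')(r) = Add(-107, 10) = -97)
Function('D')(d, N) = Add(N, Mul(-223, d))
X = -39784
Add(Mul(X, Pow(Function('f')(120), -1)), Mul(-224, Pow(Function('D')(91, 127), -1))) = Add(Mul(-39784, Pow(-97, -1)), Mul(-224, Pow(Add(127, Mul(-223, 91)), -1))) = Add(Mul(-39784, Rational(-1, 97)), Mul(-224, Pow(Add(127, -20293), -1))) = Add(Rational(39784, 97), Mul(-224, Pow(-20166, -1))) = Add(Rational(39784, 97), Mul(-224, Rational(-1, 20166))) = Add(Rational(39784, 97), Rational(112, 10083)) = Rational(401152936, 978051)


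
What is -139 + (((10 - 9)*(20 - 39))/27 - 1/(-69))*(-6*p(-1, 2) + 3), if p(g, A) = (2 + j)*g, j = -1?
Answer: -10019/69 ≈ -145.20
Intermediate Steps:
p(g, A) = g (p(g, A) = (2 - 1)*g = 1*g = g)
-139 + (((10 - 9)*(20 - 39))/27 - 1/(-69))*(-6*p(-1, 2) + 3) = -139 + (((10 - 9)*(20 - 39))/27 - 1/(-69))*(-6*(-1) + 3) = -139 + ((1*(-19))*(1/27) - 1*(-1/69))*(6 + 3) = -139 + (-19*1/27 + 1/69)*9 = -139 + (-19/27 + 1/69)*9 = -139 - 428/621*9 = -139 - 428/69 = -10019/69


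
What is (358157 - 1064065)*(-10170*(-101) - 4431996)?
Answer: 2403493912008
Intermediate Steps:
(358157 - 1064065)*(-10170*(-101) - 4431996) = -705908*(1027170 - 4431996) = -705908*(-3404826) = 2403493912008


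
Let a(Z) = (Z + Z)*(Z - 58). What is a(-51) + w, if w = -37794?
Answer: -26676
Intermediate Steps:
a(Z) = 2*Z*(-58 + Z) (a(Z) = (2*Z)*(-58 + Z) = 2*Z*(-58 + Z))
a(-51) + w = 2*(-51)*(-58 - 51) - 37794 = 2*(-51)*(-109) - 37794 = 11118 - 37794 = -26676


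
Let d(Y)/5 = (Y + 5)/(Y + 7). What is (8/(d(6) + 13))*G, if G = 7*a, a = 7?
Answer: 91/4 ≈ 22.750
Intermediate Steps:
d(Y) = 5*(5 + Y)/(7 + Y) (d(Y) = 5*((Y + 5)/(Y + 7)) = 5*((5 + Y)/(7 + Y)) = 5*(5 + Y)/(7 + Y))
G = 49 (G = 7*7 = 49)
(8/(d(6) + 13))*G = (8/(5*(5 + 6)/(7 + 6) + 13))*49 = (8/(5*11/13 + 13))*49 = (8/(5*(1/13)*11 + 13))*49 = (8/(55/13 + 13))*49 = (8/(224/13))*49 = (8*(13/224))*49 = (13/28)*49 = 91/4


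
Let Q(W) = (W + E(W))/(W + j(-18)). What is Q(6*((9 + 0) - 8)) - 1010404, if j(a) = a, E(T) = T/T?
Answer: -12124855/12 ≈ -1.0104e+6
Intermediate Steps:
E(T) = 1
Q(W) = (1 + W)/(-18 + W) (Q(W) = (W + 1)/(W - 18) = (1 + W)/(-18 + W))
Q(6*((9 + 0) - 8)) - 1010404 = (1 + 6*((9 + 0) - 8))/(-18 + 6*((9 + 0) - 8)) - 1010404 = (1 + 6*(9 - 8))/(-18 + 6*(9 - 8)) - 1010404 = (1 + 6*1)/(-18 + 6*1) - 1010404 = (1 + 6)/(-18 + 6) - 1010404 = 7/(-12) - 1010404 = -1/12*7 - 1010404 = -7/12 - 1010404 = -12124855/12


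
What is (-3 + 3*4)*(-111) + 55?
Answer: -944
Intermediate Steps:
(-3 + 3*4)*(-111) + 55 = (-3 + 12)*(-111) + 55 = 9*(-111) + 55 = -999 + 55 = -944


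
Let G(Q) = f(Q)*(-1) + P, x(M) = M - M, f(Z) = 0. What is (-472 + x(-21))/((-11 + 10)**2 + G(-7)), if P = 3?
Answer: -118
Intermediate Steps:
x(M) = 0
G(Q) = 3 (G(Q) = 0*(-1) + 3 = 0 + 3 = 3)
(-472 + x(-21))/((-11 + 10)**2 + G(-7)) = (-472 + 0)/((-11 + 10)**2 + 3) = -472/((-1)**2 + 3) = -472/(1 + 3) = -472/4 = -472*1/4 = -118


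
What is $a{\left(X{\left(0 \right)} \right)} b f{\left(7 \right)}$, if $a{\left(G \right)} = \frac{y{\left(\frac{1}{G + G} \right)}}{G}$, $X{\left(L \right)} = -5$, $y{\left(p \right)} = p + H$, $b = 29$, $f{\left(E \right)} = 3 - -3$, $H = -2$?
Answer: $\frac{1827}{25} \approx 73.08$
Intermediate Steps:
$f{\left(E \right)} = 6$ ($f{\left(E \right)} = 3 + 3 = 6$)
$y{\left(p \right)} = -2 + p$ ($y{\left(p \right)} = p - 2 = -2 + p$)
$a{\left(G \right)} = \frac{-2 + \frac{1}{2 G}}{G}$ ($a{\left(G \right)} = \frac{-2 + \frac{1}{G + G}}{G} = \frac{-2 + \frac{1}{2 G}}{G}$)
$a{\left(X{\left(0 \right)} \right)} b f{\left(7 \right)} = \frac{1 - -20}{2 \cdot 25} \cdot 29 \cdot 6 = \frac{1}{2} \cdot \frac{1}{25} \left(1 + 20\right) 29 \cdot 6 = \frac{1}{2} \cdot \frac{1}{25} \cdot 21 \cdot 29 \cdot 6 = \frac{21}{50} \cdot 29 \cdot 6 = \frac{609}{50} \cdot 6 = \frac{1827}{25}$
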